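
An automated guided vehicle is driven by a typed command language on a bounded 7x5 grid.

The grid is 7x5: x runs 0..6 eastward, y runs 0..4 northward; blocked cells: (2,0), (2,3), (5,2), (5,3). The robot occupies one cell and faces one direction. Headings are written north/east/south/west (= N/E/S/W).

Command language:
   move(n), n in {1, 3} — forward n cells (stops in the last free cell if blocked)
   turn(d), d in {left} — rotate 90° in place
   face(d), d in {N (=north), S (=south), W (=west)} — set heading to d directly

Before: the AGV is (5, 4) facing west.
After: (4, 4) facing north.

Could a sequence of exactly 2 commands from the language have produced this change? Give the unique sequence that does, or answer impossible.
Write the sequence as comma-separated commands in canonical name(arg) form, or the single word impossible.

move(1), face(N)

key: running face(N) before move(1) would end elsewhere — order is forced
begin: (5, 4) facing west
1. move(1) → (4, 4) facing west
2. face(N) → (4, 4) facing north
no rival 2-sequence matches.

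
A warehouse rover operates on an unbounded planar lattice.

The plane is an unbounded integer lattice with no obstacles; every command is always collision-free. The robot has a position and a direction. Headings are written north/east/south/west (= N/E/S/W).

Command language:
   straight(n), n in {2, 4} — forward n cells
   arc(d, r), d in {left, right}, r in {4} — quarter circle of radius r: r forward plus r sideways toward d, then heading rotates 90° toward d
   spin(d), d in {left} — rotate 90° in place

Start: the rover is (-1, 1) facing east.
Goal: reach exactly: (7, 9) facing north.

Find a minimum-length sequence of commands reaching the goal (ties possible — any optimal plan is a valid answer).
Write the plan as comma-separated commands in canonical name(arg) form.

spin(left), arc(right, 4), arc(left, 4)

initial: (-1, 1) facing east
step 1 (spin(left)): (-1, 1) facing north
step 2 (arc(right, 4)): (3, 5) facing east
step 3 (arc(left, 4)): (7, 9) facing north
shorter routes all fall short; 3 is best.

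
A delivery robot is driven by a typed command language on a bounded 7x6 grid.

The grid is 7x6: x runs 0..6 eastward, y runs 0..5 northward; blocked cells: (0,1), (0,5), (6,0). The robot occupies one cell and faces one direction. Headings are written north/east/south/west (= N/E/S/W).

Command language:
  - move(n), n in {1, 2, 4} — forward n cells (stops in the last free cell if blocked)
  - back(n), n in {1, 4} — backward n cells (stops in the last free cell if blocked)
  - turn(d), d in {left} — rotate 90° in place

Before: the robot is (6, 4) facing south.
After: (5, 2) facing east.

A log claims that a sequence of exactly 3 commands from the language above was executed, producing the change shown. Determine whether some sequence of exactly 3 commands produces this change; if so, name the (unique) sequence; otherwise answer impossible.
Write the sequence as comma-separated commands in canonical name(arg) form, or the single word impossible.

move(2), turn(left), back(1)

key: cell and facing (now E) both changed — the 3 commands mix motion and turning
from: (6, 4) facing south
step 1 (move(2)): (6, 2) facing south
step 2 (turn(left)): (6, 2) facing east
step 3 (back(1)): (5, 2) facing east
no other 3-command option fits: unique.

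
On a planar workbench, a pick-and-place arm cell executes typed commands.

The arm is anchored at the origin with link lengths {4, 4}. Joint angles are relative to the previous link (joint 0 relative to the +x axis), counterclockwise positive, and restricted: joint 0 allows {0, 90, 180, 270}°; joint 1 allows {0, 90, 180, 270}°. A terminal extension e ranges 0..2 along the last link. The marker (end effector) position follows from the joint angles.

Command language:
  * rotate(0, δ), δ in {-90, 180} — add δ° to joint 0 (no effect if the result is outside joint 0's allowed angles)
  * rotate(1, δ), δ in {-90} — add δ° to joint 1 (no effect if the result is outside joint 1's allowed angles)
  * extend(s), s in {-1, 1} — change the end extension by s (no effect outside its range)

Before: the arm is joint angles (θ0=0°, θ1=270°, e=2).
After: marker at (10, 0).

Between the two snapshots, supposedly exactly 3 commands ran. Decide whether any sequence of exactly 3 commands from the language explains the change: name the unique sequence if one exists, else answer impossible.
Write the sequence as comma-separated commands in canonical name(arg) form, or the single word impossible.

rotate(1, -90), rotate(1, -90), rotate(1, -90)

initial: joint angles (θ0=0°, θ1=270°, e=2)
t=1 rotate(1, -90) ⇒ joint angles (θ0=0°, θ1=180°, e=2)
t=2 rotate(1, -90) ⇒ joint angles (θ0=0°, θ1=90°, e=2)
t=3 rotate(1, -90) ⇒ joint angles (θ0=0°, θ1=0°, e=2)
no rival 3-sequence matches.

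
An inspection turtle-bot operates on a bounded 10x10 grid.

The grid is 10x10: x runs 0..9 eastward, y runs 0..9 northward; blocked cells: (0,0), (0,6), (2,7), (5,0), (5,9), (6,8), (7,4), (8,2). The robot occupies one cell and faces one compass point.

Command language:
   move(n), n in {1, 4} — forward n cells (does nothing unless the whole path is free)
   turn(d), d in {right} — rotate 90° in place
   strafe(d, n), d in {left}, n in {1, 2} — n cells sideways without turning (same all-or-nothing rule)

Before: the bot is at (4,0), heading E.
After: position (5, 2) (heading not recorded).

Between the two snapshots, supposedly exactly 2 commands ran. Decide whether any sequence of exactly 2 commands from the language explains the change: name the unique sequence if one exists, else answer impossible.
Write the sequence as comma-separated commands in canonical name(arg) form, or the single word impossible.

key: order matters: swapping strafe(left, 2) and move(1) lands elsewhere
begin: at (4,0), heading E
1. strafe(left, 2) → at (4,2), heading E
2. move(1) → at (5,2), heading E
uniquely the one of 25 2-step routes that fits.

strafe(left, 2), move(1)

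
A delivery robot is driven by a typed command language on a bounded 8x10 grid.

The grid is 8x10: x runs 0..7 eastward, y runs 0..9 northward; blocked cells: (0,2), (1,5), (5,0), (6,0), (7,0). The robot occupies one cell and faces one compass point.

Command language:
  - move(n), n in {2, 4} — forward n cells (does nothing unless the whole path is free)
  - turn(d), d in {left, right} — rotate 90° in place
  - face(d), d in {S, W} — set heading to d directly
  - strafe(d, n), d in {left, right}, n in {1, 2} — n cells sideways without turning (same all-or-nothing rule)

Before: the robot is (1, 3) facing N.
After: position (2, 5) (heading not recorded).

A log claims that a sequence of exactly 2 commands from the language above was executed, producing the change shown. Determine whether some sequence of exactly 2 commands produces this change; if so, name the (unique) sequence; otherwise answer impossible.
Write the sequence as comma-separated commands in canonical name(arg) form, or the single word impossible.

key: running move(2) before strafe(right, 1) would end elsewhere — order is forced
t0: (1, 3) facing N
[1] after strafe(right, 1): (2, 3) facing N
[2] after move(2): (2, 5) facing N
all 100 alternatives checked — unique.

strafe(right, 1), move(2)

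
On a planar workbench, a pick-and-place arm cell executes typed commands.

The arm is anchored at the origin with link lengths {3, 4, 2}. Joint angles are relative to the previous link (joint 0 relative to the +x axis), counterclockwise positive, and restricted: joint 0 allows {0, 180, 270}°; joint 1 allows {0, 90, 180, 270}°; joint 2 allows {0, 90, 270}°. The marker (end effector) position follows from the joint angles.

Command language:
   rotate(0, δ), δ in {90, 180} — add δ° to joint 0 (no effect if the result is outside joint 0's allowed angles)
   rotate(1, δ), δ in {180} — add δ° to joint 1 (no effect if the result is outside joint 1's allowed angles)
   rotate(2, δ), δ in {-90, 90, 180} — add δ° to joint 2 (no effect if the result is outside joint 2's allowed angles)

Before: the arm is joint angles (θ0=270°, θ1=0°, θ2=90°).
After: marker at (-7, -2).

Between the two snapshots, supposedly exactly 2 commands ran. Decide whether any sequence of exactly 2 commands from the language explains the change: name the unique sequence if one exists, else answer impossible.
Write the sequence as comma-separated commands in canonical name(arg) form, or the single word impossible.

key: order matters: swapping rotate(0, 90) and rotate(0, 180) lands elsewhere
initial: joint angles (θ0=270°, θ1=0°, θ2=90°)
step 1 (rotate(0, 90)): joint angles (θ0=0°, θ1=0°, θ2=90°)
step 2 (rotate(0, 180)): joint angles (θ0=180°, θ1=0°, θ2=90°)
no other 2-command option fits: unique.

rotate(0, 90), rotate(0, 180)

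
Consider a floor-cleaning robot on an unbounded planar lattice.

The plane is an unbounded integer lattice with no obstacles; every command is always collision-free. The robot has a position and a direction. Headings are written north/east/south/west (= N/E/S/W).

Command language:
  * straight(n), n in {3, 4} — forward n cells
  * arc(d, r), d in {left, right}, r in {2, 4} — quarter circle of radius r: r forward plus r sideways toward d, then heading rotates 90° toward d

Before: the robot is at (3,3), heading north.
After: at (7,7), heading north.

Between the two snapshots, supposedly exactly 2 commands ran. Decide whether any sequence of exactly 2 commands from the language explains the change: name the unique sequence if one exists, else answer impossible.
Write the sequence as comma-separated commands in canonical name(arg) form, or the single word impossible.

key: order matters: swapping arc(right, 2) and arc(left, 2) lands elsewhere
t0: at (3,3), heading north
t=1 arc(right, 2) ⇒ at (5,5), heading east
t=2 arc(left, 2) ⇒ at (7,7), heading north
no other 2-command option fits: unique.

arc(right, 2), arc(left, 2)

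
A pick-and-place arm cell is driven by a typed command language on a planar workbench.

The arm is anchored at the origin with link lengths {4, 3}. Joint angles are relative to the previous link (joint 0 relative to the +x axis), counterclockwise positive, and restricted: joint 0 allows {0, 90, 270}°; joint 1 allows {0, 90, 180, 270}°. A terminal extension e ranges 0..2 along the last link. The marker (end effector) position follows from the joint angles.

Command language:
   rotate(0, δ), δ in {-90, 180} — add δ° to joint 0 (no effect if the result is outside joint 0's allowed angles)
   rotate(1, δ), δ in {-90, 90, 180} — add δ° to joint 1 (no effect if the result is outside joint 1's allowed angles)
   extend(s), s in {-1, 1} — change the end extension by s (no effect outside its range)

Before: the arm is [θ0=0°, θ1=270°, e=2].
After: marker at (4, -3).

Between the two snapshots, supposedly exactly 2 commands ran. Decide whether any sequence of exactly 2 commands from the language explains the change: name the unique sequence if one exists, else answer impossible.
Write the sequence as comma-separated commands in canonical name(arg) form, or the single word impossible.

from: [θ0=0°, θ1=270°, e=2]
step 1 (extend(-1)): [θ0=0°, θ1=270°, e=1]
step 2 (extend(-1)): [θ0=0°, θ1=270°, e=0]
no rival 2-sequence matches.

extend(-1), extend(-1)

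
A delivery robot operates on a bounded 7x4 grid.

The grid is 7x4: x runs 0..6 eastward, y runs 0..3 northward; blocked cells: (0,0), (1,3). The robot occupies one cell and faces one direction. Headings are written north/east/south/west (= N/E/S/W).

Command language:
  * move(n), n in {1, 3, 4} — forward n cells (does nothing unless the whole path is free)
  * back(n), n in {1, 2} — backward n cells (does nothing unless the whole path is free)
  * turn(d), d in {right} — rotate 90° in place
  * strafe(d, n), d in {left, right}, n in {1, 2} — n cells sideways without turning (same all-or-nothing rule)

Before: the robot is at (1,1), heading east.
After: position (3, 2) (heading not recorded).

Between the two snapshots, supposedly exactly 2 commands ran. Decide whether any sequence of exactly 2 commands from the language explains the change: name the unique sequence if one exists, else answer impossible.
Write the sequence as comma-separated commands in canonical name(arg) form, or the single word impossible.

checked all 2-command options: none fits.

impossible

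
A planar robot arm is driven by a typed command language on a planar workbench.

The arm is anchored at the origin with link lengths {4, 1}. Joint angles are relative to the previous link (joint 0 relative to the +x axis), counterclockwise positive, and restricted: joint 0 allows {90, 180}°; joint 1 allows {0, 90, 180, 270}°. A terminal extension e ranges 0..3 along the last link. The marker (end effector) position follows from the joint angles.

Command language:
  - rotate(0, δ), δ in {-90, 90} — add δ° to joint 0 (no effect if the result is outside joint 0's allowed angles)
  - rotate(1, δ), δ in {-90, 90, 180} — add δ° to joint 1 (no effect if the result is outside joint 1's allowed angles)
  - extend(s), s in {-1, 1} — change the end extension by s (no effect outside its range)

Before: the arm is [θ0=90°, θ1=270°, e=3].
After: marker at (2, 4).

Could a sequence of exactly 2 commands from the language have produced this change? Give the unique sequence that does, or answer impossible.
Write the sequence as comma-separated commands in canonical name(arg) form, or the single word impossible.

begin: [θ0=90°, θ1=270°, e=3]
step 1 (extend(-1)): [θ0=90°, θ1=270°, e=2]
step 2 (extend(-1)): [θ0=90°, θ1=270°, e=1]
uniquely the one of 49 2-step routes that fits.

extend(-1), extend(-1)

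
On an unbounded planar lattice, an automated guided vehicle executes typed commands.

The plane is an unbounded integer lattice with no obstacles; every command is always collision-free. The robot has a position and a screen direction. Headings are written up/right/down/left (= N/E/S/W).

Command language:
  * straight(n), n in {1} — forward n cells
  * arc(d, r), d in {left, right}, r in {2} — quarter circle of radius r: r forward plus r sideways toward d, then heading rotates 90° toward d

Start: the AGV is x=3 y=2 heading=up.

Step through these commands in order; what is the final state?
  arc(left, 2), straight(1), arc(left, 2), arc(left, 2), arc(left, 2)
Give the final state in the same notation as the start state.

from: x=3 y=2 heading=up
[1] after arc(left, 2): x=1 y=4 heading=left
[2] after straight(1): x=0 y=4 heading=left
[3] after arc(left, 2): x=-2 y=2 heading=down
[4] after arc(left, 2): x=0 y=0 heading=right
[5] after arc(left, 2): x=2 y=2 heading=up

x=2 y=2 heading=up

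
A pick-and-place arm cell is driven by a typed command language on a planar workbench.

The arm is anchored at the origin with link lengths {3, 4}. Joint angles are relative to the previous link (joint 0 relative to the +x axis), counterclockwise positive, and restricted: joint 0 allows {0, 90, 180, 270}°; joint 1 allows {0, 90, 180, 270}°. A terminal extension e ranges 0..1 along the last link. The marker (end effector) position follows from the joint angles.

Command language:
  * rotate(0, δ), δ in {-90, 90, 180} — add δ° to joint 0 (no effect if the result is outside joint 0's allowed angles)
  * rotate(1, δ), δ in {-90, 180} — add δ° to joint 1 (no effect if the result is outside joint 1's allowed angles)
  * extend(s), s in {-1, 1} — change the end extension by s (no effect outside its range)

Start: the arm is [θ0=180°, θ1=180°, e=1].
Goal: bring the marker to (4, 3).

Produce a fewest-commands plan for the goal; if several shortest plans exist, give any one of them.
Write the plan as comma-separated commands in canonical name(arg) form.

start: [θ0=180°, θ1=180°, e=1]
step 1 (rotate(1, -90)): [θ0=180°, θ1=90°, e=1]
step 2 (extend(-1)): [θ0=180°, θ1=90°, e=0]
step 3 (rotate(1, 180)): [θ0=180°, θ1=270°, e=0]
step 4 (rotate(0, -90)): [θ0=90°, θ1=270°, e=0]
nothing shorter than 4 reaches the goal.

rotate(1, -90), extend(-1), rotate(1, 180), rotate(0, -90)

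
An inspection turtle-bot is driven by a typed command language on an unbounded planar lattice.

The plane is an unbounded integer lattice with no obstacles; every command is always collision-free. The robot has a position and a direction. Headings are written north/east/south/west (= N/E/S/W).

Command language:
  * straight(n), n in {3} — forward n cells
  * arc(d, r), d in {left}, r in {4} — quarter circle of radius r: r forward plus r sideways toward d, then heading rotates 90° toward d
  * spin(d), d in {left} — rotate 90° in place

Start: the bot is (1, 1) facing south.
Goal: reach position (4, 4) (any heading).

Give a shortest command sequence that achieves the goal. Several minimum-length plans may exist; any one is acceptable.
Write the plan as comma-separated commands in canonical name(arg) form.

t0: (1, 1) facing south
step 1 (spin(left)): (1, 1) facing east
step 2 (straight(3)): (4, 1) facing east
step 3 (spin(left)): (4, 1) facing north
step 4 (straight(3)): (4, 4) facing north
no 3-step plan works, so 4 is optimal.

spin(left), straight(3), spin(left), straight(3)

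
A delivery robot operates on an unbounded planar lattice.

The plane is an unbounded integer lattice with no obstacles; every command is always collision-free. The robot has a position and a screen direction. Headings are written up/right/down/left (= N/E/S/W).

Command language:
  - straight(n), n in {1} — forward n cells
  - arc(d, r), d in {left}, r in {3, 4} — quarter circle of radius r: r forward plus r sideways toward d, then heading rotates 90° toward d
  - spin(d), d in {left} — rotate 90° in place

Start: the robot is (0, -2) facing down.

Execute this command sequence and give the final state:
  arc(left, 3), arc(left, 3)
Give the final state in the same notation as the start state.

start: (0, -2) facing down
step 1 (arc(left, 3)): (3, -5) facing right
step 2 (arc(left, 3)): (6, -2) facing up

(6, -2) facing up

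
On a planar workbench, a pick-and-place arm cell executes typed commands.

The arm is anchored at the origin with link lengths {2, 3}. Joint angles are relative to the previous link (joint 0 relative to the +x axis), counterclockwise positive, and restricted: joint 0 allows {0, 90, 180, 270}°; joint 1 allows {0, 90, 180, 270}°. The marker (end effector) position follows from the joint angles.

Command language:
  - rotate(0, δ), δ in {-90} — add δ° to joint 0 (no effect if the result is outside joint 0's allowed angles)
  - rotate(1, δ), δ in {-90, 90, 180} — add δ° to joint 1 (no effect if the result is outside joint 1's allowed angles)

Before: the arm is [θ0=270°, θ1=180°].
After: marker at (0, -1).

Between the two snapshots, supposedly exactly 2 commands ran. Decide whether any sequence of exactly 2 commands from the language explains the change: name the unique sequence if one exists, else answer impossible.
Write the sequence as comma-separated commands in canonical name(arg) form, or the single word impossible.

from: [θ0=270°, θ1=180°]
step 1 (rotate(0, -90)): [θ0=180°, θ1=180°]
step 2 (rotate(0, -90)): [θ0=90°, θ1=180°]
no rival 2-sequence matches.

rotate(0, -90), rotate(0, -90)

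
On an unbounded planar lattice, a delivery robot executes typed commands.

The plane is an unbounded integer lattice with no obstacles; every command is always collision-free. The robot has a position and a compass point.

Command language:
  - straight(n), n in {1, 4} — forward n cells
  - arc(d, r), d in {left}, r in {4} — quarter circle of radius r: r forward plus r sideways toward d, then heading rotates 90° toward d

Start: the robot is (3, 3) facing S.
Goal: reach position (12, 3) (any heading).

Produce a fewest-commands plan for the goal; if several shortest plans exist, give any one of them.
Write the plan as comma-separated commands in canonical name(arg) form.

begin: (3, 3) facing S
t=1 arc(left, 4) ⇒ (7, -1) facing E
t=2 straight(1) ⇒ (8, -1) facing E
t=3 arc(left, 4) ⇒ (12, 3) facing N
minimal: 3 command(s), checked below 3.

arc(left, 4), straight(1), arc(left, 4)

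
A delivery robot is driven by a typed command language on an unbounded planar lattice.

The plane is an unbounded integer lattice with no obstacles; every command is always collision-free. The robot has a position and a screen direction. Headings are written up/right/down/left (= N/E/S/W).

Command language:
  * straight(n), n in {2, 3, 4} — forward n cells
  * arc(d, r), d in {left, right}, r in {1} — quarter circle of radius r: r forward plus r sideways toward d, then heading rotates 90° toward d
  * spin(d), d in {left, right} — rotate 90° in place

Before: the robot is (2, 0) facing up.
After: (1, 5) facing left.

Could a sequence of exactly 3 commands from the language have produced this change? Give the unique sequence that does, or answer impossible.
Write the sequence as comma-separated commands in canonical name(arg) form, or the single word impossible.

straight(2), straight(2), arc(left, 1)

key: position moved to (1,5) AND the heading swung to W — translation plus rotation needed
from: (2, 0) facing up
t=1 straight(2) ⇒ (2, 2) facing up
t=2 straight(2) ⇒ (2, 4) facing up
t=3 arc(left, 1) ⇒ (1, 5) facing left
no other 3-command option fits: unique.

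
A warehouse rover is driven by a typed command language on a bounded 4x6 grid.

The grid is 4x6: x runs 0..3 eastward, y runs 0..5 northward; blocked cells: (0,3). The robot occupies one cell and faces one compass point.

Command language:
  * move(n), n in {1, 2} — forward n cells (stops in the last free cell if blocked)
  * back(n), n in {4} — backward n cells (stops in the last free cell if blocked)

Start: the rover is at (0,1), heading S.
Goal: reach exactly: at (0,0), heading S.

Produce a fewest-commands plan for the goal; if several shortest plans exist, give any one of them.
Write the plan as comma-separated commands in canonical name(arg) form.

begin: at (0,1), heading S
t=1 move(2) ⇒ at (0,0), heading S
nothing shorter than 1 reaches the goal.

move(2)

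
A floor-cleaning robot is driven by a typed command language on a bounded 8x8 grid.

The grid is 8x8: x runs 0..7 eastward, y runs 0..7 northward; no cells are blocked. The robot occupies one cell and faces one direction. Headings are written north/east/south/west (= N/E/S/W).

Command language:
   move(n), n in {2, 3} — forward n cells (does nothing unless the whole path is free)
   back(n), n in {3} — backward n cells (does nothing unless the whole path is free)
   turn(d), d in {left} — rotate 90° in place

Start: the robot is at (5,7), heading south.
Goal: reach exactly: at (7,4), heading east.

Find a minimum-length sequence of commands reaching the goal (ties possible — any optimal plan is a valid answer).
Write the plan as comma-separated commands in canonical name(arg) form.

begin: at (5,7), heading south
step 1 (move(3)): at (5,4), heading south
step 2 (turn(left)): at (5,4), heading east
step 3 (move(2)): at (7,4), heading east
nothing shorter than 3 reaches the goal.

move(3), turn(left), move(2)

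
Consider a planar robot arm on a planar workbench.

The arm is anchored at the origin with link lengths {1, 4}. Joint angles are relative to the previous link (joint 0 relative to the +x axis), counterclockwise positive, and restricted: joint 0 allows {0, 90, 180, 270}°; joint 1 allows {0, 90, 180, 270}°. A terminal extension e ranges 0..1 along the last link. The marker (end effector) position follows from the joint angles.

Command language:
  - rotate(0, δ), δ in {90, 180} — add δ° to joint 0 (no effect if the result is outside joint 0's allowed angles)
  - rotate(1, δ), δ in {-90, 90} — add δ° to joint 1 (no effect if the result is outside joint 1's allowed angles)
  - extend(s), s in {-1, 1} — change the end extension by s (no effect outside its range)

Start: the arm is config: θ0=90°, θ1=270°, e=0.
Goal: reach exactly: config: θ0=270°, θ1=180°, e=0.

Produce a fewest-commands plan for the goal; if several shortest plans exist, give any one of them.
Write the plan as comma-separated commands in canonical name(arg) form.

rotate(1, -90), rotate(0, 180)

t0: config: θ0=90°, θ1=270°, e=0
t=1 rotate(1, -90) ⇒ config: θ0=90°, θ1=180°, e=0
t=2 rotate(0, 180) ⇒ config: θ0=270°, θ1=180°, e=0
shorter routes all fall short; 2 is best.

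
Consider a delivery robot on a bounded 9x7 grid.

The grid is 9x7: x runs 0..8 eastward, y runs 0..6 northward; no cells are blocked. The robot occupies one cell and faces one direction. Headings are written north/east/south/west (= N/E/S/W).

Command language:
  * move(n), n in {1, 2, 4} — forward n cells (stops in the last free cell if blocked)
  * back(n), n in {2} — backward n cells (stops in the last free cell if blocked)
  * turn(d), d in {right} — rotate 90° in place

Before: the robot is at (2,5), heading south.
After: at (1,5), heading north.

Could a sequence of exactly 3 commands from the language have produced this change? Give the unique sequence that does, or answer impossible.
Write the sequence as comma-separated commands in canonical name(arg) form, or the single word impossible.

key: position moved to (1,5) AND the heading swung to N — translation plus rotation needed
initial: at (2,5), heading south
step 1 (turn(right)): at (2,5), heading west
step 2 (move(1)): at (1,5), heading west
step 3 (turn(right)): at (1,5), heading north
no rival 3-sequence matches.

turn(right), move(1), turn(right)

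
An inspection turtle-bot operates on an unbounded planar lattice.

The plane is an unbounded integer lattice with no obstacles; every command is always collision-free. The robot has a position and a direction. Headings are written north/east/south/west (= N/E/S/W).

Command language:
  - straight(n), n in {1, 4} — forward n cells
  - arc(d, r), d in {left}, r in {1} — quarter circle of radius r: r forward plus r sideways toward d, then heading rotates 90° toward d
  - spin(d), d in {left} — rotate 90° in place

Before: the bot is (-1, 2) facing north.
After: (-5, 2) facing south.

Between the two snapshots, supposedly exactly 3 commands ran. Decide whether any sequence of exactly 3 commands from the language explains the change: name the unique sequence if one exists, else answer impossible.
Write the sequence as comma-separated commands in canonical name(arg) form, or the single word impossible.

key: cell and facing (now S) both changed — the 3 commands mix motion and turning
begin: (-1, 2) facing north
t=1 spin(left) ⇒ (-1, 2) facing west
t=2 straight(4) ⇒ (-5, 2) facing west
t=3 spin(left) ⇒ (-5, 2) facing south
no rival 3-sequence matches.

spin(left), straight(4), spin(left)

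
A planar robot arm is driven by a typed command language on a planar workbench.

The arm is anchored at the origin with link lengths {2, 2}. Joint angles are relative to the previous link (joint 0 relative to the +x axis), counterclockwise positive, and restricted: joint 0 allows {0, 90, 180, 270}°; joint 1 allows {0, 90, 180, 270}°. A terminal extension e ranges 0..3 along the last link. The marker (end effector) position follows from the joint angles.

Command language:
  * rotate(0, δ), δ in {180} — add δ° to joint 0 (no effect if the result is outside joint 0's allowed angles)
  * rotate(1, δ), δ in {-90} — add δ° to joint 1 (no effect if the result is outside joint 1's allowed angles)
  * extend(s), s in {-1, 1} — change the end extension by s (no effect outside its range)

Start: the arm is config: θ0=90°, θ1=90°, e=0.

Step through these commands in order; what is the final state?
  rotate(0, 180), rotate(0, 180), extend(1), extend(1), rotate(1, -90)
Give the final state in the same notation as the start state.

config: θ0=90°, θ1=0°, e=2

initial: config: θ0=90°, θ1=90°, e=0
1. rotate(0, 180) → config: θ0=270°, θ1=90°, e=0
2. rotate(0, 180) → config: θ0=90°, θ1=90°, e=0
3. extend(1) → config: θ0=90°, θ1=90°, e=1
4. extend(1) → config: θ0=90°, θ1=90°, e=2
5. rotate(1, -90) → config: θ0=90°, θ1=0°, e=2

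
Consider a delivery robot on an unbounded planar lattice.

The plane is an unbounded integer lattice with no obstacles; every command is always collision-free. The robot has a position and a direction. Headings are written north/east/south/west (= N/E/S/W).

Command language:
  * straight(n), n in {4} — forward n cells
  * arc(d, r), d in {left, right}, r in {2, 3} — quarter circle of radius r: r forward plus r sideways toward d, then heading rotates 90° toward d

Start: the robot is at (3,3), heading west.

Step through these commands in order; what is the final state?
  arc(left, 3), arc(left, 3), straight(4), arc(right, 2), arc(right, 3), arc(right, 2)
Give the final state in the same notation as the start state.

from: at (3,3), heading west
[1] after arc(left, 3): at (0,0), heading south
[2] after arc(left, 3): at (3,-3), heading east
[3] after straight(4): at (7,-3), heading east
[4] after arc(right, 2): at (9,-5), heading south
[5] after arc(right, 3): at (6,-8), heading west
[6] after arc(right, 2): at (4,-6), heading north

at (4,-6), heading north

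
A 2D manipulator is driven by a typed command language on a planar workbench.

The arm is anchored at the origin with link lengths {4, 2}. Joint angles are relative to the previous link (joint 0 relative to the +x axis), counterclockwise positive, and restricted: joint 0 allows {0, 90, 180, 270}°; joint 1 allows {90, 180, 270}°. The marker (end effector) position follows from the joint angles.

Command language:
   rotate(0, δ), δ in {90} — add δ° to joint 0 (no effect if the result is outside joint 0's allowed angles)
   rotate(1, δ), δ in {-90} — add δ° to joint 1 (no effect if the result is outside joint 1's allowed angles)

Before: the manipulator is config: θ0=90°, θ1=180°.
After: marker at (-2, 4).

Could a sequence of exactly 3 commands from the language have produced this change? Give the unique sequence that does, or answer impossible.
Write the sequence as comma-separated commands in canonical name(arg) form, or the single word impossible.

rotate(1, -90), rotate(1, -90), rotate(1, -90)

t0: config: θ0=90°, θ1=180°
[1] after rotate(1, -90): config: θ0=90°, θ1=90°
[2] after rotate(1, -90): config: θ0=90°, θ1=90°
[3] after rotate(1, -90): config: θ0=90°, θ1=90°
uniquely the one of 8 3-step routes that fits.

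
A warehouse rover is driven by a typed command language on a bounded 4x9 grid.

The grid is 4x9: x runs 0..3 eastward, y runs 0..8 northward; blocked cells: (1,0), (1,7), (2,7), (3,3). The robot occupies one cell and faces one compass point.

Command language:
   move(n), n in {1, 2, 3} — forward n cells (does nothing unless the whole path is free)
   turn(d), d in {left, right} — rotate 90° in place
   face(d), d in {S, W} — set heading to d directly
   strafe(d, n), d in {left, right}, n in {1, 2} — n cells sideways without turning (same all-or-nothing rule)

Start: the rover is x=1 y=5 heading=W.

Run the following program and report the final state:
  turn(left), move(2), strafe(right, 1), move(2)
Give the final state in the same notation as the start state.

x=0 y=1 heading=S

initial: x=1 y=5 heading=W
step 1 (turn(left)): x=1 y=5 heading=S
step 2 (move(2)): x=1 y=3 heading=S
step 3 (strafe(right, 1)): x=0 y=3 heading=S
step 4 (move(2)): x=0 y=1 heading=S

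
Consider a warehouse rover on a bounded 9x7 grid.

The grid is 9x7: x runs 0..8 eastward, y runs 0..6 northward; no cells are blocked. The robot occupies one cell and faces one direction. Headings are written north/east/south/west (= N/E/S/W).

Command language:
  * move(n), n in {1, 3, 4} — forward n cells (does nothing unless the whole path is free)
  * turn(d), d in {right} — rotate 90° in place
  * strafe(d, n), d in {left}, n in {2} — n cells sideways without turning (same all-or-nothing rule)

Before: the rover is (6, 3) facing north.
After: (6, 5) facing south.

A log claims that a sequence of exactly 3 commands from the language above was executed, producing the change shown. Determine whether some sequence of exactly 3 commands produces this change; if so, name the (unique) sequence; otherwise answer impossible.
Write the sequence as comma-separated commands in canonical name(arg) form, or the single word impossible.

turn(right), strafe(left, 2), turn(right)

key: position moved to (6,5) AND the heading swung to S — translation plus rotation needed
start: (6, 3) facing north
[1] after turn(right): (6, 3) facing east
[2] after strafe(left, 2): (6, 5) facing east
[3] after turn(right): (6, 5) facing south
uniquely the one of 125 3-step routes that fits.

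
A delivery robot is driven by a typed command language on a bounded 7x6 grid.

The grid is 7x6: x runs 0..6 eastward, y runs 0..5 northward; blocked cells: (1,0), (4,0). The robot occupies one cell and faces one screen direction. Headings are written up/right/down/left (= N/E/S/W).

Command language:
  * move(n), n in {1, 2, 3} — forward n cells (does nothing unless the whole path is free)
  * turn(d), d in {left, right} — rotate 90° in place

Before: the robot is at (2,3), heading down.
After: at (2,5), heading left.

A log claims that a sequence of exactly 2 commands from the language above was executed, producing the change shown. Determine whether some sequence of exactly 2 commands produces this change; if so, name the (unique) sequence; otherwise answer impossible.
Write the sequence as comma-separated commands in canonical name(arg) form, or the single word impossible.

impossible

every 2-command combo misses the target.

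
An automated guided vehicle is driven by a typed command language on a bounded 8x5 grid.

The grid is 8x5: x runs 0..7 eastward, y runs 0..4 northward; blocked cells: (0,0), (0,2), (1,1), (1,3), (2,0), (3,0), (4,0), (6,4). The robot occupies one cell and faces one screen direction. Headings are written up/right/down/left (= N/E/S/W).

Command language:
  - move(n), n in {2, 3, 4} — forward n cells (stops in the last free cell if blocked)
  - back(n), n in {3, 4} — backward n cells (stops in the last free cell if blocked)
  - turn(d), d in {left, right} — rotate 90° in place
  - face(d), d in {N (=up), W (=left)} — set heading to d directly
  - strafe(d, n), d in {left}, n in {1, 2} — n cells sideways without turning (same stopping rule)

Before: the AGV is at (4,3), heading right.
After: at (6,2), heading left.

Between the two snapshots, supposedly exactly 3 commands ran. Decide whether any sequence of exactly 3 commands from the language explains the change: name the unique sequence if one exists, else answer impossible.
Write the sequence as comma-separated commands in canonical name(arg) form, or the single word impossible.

key: running strafe(left, 1) before move(2) would end elsewhere — order is forced
t0: at (4,3), heading right
step 1 (move(2)): at (6,3), heading right
step 2 (face(W)): at (6,3), heading left
step 3 (strafe(left, 1)): at (6,2), heading left
no rival 3-sequence matches.

move(2), face(W), strafe(left, 1)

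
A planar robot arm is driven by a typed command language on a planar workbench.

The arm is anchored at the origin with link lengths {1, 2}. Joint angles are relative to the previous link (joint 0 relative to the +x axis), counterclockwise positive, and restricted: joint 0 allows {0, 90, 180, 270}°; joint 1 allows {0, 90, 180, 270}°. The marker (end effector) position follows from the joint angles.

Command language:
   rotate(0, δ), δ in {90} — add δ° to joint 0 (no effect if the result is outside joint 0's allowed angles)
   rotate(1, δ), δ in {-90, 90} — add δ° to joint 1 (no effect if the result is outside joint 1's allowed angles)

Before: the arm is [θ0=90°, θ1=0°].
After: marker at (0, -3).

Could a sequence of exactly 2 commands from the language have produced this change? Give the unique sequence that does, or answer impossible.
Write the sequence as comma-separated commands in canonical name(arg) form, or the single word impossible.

initial: [θ0=90°, θ1=0°]
1. rotate(0, 90) → [θ0=180°, θ1=0°]
2. rotate(0, 90) → [θ0=270°, θ1=0°]
no other 2-command option fits: unique.

rotate(0, 90), rotate(0, 90)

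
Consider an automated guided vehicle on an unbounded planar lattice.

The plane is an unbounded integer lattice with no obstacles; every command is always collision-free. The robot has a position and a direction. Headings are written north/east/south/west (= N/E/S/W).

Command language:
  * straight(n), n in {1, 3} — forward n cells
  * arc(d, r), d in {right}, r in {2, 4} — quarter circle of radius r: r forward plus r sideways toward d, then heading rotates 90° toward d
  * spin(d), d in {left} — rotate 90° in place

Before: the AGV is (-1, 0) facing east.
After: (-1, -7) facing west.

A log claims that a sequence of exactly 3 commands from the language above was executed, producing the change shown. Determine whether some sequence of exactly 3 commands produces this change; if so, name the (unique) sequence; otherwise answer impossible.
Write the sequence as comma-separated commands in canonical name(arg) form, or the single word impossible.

arc(right, 2), straight(3), arc(right, 2)

key: cell and facing (now W) both changed — the 3 commands mix motion and turning
start: (-1, 0) facing east
[1] after arc(right, 2): (1, -2) facing south
[2] after straight(3): (1, -5) facing south
[3] after arc(right, 2): (-1, -7) facing west
all 125 alternatives checked — unique.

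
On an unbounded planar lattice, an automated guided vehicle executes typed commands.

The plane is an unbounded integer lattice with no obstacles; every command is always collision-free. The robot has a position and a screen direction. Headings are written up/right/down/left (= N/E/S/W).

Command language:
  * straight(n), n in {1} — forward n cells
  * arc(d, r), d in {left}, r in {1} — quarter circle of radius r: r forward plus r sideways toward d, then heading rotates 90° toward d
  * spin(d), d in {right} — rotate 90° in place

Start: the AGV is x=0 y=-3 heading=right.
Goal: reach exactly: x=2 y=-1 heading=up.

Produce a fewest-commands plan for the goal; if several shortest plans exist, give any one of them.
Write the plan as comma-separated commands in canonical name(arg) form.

from: x=0 y=-3 heading=right
1. straight(1) → x=1 y=-3 heading=right
2. arc(left, 1) → x=2 y=-2 heading=up
3. straight(1) → x=2 y=-1 heading=up
shorter routes all fall short; 3 is best.

straight(1), arc(left, 1), straight(1)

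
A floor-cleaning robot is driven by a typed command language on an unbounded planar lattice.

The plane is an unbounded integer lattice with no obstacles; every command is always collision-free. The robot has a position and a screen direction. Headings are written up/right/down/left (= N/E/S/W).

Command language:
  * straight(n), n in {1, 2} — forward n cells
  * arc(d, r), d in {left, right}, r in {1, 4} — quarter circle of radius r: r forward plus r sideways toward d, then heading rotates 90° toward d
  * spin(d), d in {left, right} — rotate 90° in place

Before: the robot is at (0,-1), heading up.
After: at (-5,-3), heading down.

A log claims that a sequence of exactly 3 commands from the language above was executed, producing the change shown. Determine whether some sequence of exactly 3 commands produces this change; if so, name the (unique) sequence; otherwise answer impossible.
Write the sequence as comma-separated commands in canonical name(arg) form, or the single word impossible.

straight(1), arc(left, 1), arc(left, 4)

key: position moved to (-5,-3) AND the heading swung to S — translation plus rotation needed
begin: at (0,-1), heading up
1. straight(1) → at (0,0), heading up
2. arc(left, 1) → at (-1,1), heading left
3. arc(left, 4) → at (-5,-3), heading down
no other 3-command option fits: unique.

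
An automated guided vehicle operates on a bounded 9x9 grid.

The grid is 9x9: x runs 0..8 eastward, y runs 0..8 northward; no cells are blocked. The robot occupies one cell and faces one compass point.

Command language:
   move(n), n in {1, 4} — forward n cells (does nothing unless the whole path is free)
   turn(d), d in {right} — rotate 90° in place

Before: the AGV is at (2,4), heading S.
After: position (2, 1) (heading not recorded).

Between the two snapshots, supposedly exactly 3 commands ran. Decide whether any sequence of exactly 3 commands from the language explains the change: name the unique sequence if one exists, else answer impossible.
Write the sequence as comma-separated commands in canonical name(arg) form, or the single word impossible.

begin: at (2,4), heading S
t=1 move(1) ⇒ at (2,3), heading S
t=2 move(1) ⇒ at (2,2), heading S
t=3 move(1) ⇒ at (2,1), heading S
no other 3-command option fits: unique.

move(1), move(1), move(1)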